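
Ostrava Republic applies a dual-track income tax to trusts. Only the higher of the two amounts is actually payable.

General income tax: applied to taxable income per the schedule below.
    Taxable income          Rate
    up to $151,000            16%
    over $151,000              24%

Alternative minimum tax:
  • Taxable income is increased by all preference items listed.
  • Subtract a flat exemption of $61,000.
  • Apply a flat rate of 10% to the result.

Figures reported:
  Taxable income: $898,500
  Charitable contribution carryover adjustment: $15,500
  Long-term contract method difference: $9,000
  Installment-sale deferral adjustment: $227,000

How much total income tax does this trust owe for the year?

$203,560

General income tax:
  $151,000 × 16% = $24,160
  $747,500 × 24% = $179,400
  → $203,560

Alternative minimum tax:
  Adjusted income: $898,500 + $15,500 + $9,000 + $227,000 = $1,150,000
  Less exemption $61,000 → base $1,089,000
  $1,089,000 × 10% = $108,900

$203,560 > $108,900, so the general income tax governs.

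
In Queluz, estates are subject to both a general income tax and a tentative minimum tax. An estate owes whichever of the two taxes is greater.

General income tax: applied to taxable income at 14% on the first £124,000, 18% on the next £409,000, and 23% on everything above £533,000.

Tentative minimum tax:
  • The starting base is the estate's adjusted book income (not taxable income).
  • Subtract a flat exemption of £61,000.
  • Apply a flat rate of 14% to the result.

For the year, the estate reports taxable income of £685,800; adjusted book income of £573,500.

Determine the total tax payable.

£126,124

Tentative minimum tax:
  Base (adjusted book income): £573,500
  Less exemption £61,000 → base £512,500
  £512,500 × 14% = £71,750

General income tax:
  £124,000 × 14% = £17,360
  £409,000 × 18% = £73,620
  £152,800 × 23% = £35,144
  → £126,124

£126,124 > £71,750, so the general income tax governs.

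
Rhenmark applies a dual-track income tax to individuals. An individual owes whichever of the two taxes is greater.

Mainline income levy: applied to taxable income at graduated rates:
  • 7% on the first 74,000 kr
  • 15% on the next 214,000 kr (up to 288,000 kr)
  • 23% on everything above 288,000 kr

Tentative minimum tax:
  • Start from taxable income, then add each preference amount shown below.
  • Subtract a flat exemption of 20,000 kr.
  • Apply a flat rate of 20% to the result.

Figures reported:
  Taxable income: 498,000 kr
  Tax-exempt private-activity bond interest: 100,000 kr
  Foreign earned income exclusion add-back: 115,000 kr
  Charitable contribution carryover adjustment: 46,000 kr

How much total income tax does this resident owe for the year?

Mainline income levy:
  74,000 kr × 7% = 5,180 kr
  214,000 kr × 15% = 32,100 kr
  210,000 kr × 23% = 48,300 kr
  → 85,580 kr

Tentative minimum tax:
  Adjusted income: 498,000 kr + 100,000 kr + 115,000 kr + 46,000 kr = 759,000 kr
  Less exemption 20,000 kr → base 739,000 kr
  739,000 kr × 20% = 147,800 kr

147,800 kr > 85,580 kr, so the tentative minimum tax is the binding amount.

147,800 kr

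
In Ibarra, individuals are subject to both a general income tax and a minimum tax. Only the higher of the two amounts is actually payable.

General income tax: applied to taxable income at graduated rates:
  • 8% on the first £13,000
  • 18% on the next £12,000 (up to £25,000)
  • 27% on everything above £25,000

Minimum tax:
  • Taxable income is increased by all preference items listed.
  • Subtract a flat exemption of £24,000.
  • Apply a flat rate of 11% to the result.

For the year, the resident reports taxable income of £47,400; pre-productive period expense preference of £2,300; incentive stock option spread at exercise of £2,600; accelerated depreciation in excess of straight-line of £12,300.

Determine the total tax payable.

£9,248

General income tax:
  £13,000 × 8% = £1,040
  £12,000 × 18% = £2,160
  £22,400 × 27% = £6,048
  → £9,248

Minimum tax:
  Adjusted income: £47,400 + £2,300 + £2,600 + £12,300 = £64,600
  Less exemption £24,000 → base £40,600
  £40,600 × 11% = £4,466

£9,248 > £4,466, so the general income tax governs.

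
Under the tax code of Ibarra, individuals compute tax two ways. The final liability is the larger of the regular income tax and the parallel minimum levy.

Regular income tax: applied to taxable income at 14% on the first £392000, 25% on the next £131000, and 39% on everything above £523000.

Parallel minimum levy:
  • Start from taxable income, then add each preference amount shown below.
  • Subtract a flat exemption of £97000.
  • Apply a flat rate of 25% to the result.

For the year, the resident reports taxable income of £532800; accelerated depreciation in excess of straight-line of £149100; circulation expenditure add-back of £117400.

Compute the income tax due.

£175575

Parallel minimum levy:
  Adjusted income: £532800 + £149100 + £117400 = £799300
  Less exemption £97000 → base £702300
  £702300 × 25% = £175575

Regular income tax:
  £392000 × 14% = £54880
  £131000 × 25% = £32750
  £9800 × 39% = £3822
  → £91452

£175575 > £91452, so the parallel minimum levy is the binding amount.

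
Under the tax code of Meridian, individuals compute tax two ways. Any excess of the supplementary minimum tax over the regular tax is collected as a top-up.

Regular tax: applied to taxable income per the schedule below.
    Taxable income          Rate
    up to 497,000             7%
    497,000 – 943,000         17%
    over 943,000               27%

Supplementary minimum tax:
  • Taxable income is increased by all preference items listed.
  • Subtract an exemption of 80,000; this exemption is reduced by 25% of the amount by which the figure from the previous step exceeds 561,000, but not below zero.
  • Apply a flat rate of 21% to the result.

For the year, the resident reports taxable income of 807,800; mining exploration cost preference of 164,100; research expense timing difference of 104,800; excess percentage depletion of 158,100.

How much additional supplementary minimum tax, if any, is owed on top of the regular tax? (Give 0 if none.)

Regular tax:
  497,000 × 7% = 34,790
  310,800 × 17% = 52,836
  → 87,626

Supplementary minimum tax:
  Adjusted income: 807,800 + 164,100 + 104,800 + 158,100 = 1,234,800
  Exemption: 25% × (1,234,800 − 561,000) = 168,450 ≥ 80,000, so the exemption is fully phased out
  Base: 1,234,800 − 0 = 1,234,800
  1,234,800 × 21% = 259,308

Excess of supplementary minimum tax over regular tax: 259,308 − 87,626 = 171,682.

171,682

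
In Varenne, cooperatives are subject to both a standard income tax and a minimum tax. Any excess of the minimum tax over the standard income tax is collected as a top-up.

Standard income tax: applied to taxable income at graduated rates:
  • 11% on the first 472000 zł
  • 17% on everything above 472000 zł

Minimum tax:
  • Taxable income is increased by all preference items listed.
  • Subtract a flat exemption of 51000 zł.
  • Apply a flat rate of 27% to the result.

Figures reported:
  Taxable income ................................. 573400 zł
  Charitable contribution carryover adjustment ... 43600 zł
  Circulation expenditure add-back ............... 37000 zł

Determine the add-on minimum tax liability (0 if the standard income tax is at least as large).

Standard income tax:
  472000 zł × 11% = 51920 zł
  101400 zł × 17% = 17238 zł
  → 69158 zł

Minimum tax:
  Adjusted income: 573400 zł + 43600 zł + 37000 zł = 654000 zł
  Less exemption 51000 zł → base 603000 zł
  603000 zł × 27% = 162810 zł

Excess of minimum tax over standard income tax: 162810 zł − 69158 zł = 93652 zł.

93652 zł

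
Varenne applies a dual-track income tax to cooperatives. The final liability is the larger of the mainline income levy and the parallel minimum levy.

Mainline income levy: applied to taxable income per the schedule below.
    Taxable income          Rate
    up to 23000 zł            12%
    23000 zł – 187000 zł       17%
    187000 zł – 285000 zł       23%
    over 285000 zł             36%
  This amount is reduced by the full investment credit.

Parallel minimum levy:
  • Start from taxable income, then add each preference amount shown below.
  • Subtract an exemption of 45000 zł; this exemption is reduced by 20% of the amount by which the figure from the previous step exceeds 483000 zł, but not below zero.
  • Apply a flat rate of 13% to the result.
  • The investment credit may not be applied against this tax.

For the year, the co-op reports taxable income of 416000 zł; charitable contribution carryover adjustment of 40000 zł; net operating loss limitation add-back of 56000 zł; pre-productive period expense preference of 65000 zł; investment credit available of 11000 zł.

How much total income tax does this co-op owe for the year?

Mainline income levy:
  23000 zł × 12% = 2760 zł
  164000 zł × 17% = 27880 zł
  98000 zł × 23% = 22540 zł
  131000 zł × 36% = 47160 zł
  → 100340 zł
  Less investment credit 11000 zł → 89340 zł

Parallel minimum levy:
  Adjusted income: 416000 zł + 40000 zł + 56000 zł + 65000 zł = 577000 zł
  Exemption: 45000 zł − 20% × (577000 zł − 483000 zł) = 45000 zł − 18800 zł = 26200 zł
  Base: 577000 zł − 26200 zł = 550800 zł
  550800 zł × 13% = 71604 zł

89340 zł > 71604 zł, so the mainline income levy governs.

89340 zł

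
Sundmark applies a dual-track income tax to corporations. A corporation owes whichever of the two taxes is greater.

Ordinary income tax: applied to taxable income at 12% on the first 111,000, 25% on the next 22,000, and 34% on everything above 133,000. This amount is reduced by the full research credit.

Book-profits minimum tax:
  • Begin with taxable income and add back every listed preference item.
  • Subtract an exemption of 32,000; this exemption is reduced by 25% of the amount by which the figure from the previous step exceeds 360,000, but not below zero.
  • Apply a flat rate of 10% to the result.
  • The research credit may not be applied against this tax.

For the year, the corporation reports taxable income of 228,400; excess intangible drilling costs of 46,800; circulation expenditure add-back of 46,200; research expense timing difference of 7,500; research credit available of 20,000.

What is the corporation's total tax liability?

31,256

Book-profits minimum tax:
  Adjusted income: 228,400 + 46,800 + 46,200 + 7,500 = 328,900
  Exemption: 328,900 ≤ 360,000, so full 32,000 applies
  Base: 328,900 − 32,000 = 296,900
  296,900 × 10% = 29,690

Ordinary income tax:
  111,000 × 12% = 13,320
  22,000 × 25% = 5,500
  95,400 × 34% = 32,436
  → 51,256
  Less research credit 20,000 → 31,256

31,256 > 29,690, so the ordinary income tax governs.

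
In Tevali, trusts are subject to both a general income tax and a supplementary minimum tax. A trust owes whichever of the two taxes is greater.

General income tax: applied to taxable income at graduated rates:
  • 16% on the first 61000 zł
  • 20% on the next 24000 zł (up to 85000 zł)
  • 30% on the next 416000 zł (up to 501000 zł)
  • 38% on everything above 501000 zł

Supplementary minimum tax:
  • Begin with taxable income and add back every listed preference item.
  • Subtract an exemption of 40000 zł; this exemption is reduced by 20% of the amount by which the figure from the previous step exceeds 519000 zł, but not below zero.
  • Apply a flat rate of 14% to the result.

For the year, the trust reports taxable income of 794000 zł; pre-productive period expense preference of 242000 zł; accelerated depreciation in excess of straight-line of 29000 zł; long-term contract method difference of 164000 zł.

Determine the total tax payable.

General income tax:
  61000 zł × 16% = 9760 zł
  24000 zł × 20% = 4800 zł
  416000 zł × 30% = 124800 zł
  293000 zł × 38% = 111340 zł
  → 250700 zł

Supplementary minimum tax:
  Adjusted income: 794000 zł + 242000 zł + 29000 zł + 164000 zł = 1229000 zł
  Exemption: 20% × (1229000 zł − 519000 zł) = 142000 zł ≥ 40000 zł, so the exemption is fully phased out
  Base: 1229000 zł − 0 zł = 1229000 zł
  1229000 zł × 14% = 172060 zł

250700 zł > 172060 zł, so the general income tax governs.

250700 zł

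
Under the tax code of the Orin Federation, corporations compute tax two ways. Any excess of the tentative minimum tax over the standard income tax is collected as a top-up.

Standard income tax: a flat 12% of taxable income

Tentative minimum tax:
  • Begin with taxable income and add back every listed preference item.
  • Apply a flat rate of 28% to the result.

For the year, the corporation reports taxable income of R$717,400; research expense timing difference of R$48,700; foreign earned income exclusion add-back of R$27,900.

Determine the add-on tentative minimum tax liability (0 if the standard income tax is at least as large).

R$136,232

Tentative minimum tax:
  Adjusted income: R$717,400 + R$48,700 + R$27,900 = R$794,000
  R$794,000 × 28% = R$222,320

Standard income tax:
  R$717,400 × 12% = R$86,088

Excess of tentative minimum tax over standard income tax: R$222,320 − R$86,088 = R$136,232.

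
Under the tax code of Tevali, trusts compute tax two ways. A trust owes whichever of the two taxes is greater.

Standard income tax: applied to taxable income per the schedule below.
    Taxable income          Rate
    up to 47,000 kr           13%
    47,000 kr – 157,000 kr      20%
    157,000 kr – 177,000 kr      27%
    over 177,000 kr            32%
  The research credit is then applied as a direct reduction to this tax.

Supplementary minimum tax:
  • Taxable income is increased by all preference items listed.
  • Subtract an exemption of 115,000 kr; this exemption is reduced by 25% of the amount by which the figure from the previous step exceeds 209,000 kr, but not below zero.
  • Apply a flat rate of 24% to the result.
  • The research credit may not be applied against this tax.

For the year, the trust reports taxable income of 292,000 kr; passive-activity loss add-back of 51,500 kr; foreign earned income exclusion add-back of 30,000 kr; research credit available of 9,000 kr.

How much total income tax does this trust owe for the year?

71,910 kr

Standard income tax:
  47,000 kr × 13% = 6,110 kr
  110,000 kr × 20% = 22,000 kr
  20,000 kr × 27% = 5,400 kr
  115,000 kr × 32% = 36,800 kr
  → 70,310 kr
  Less research credit 9,000 kr → 61,310 kr

Supplementary minimum tax:
  Adjusted income: 292,000 kr + 51,500 kr + 30,000 kr = 373,500 kr
  Exemption: 115,000 kr − 25% × (373,500 kr − 209,000 kr) = 115,000 kr − 41,125 kr = 73,875 kr
  Base: 373,500 kr − 73,875 kr = 299,625 kr
  299,625 kr × 24% = 71,910 kr

71,910 kr > 61,310 kr, so the supplementary minimum tax is the binding amount.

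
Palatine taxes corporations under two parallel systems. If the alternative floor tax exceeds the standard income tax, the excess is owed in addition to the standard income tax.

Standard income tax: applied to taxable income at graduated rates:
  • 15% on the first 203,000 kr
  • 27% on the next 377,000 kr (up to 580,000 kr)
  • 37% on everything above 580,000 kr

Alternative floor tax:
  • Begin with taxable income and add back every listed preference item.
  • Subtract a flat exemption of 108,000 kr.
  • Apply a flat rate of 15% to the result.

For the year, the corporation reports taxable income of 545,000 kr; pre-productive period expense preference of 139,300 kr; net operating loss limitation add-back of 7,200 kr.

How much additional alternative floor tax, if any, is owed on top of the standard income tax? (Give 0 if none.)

0 kr

Standard income tax:
  203,000 kr × 15% = 30,450 kr
  342,000 kr × 27% = 92,340 kr
  → 122,790 kr

Alternative floor tax:
  Adjusted income: 545,000 kr + 139,300 kr + 7,200 kr = 691,500 kr
  Less exemption 108,000 kr → base 583,500 kr
  583,500 kr × 15% = 87,525 kr

87,525 kr ≤ 122,790 kr, so no add-on is due.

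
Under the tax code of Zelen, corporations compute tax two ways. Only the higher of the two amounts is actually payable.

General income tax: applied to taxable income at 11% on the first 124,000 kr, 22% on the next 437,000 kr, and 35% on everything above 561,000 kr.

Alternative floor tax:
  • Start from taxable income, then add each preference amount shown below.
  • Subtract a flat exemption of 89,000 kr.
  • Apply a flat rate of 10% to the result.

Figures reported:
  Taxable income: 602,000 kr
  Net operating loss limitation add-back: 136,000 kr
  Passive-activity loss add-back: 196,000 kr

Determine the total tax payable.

Alternative floor tax:
  Adjusted income: 602,000 kr + 136,000 kr + 196,000 kr = 934,000 kr
  Less exemption 89,000 kr → base 845,000 kr
  845,000 kr × 10% = 84,500 kr

General income tax:
  124,000 kr × 11% = 13,640 kr
  437,000 kr × 22% = 96,140 kr
  41,000 kr × 35% = 14,350 kr
  → 124,130 kr

124,130 kr > 84,500 kr, so the general income tax governs.

124,130 kr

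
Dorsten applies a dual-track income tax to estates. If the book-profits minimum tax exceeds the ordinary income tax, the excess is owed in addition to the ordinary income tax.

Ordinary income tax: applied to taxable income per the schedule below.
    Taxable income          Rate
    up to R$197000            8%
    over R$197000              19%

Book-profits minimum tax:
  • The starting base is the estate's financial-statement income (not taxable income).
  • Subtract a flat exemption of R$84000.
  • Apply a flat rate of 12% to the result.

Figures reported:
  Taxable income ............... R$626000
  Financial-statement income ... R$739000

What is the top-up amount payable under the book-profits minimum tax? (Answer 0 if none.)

Book-profits minimum tax:
  Base (financial-statement income): R$739000
  Less exemption R$84000 → base R$655000
  R$655000 × 12% = R$78600

Ordinary income tax:
  R$197000 × 8% = R$15760
  R$429000 × 19% = R$81510
  → R$97270

R$78600 ≤ R$97270, so no add-on is due.

R$0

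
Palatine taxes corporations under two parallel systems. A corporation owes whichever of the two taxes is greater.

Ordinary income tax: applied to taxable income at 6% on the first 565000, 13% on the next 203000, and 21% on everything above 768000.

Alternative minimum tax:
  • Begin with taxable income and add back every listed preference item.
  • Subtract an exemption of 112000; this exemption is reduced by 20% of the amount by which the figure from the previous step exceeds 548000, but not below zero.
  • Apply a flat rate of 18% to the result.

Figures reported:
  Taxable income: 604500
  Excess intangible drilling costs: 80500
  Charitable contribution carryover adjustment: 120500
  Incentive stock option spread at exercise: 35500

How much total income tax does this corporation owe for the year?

Ordinary income tax:
  565000 × 6% = 33900
  39500 × 13% = 5135
  → 39035

Alternative minimum tax:
  Adjusted income: 604500 + 80500 + 120500 + 35500 = 841000
  Exemption: 112000 − 20% × (841000 − 548000) = 112000 − 58600 = 53400
  Base: 841000 − 53400 = 787600
  787600 × 18% = 141768

141768 > 39035, so the alternative minimum tax is the binding amount.

141768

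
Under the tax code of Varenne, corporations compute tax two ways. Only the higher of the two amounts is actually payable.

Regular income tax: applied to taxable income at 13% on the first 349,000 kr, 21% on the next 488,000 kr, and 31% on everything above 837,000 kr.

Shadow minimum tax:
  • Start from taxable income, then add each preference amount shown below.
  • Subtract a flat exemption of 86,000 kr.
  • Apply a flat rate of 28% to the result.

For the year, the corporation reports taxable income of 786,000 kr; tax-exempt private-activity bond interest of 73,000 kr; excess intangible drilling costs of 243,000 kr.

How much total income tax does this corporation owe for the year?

Regular income tax:
  349,000 kr × 13% = 45,370 kr
  437,000 kr × 21% = 91,770 kr
  → 137,140 kr

Shadow minimum tax:
  Adjusted income: 786,000 kr + 73,000 kr + 243,000 kr = 1,102,000 kr
  Less exemption 86,000 kr → base 1,016,000 kr
  1,016,000 kr × 28% = 284,480 kr

284,480 kr > 137,140 kr, so the shadow minimum tax is the binding amount.

284,480 kr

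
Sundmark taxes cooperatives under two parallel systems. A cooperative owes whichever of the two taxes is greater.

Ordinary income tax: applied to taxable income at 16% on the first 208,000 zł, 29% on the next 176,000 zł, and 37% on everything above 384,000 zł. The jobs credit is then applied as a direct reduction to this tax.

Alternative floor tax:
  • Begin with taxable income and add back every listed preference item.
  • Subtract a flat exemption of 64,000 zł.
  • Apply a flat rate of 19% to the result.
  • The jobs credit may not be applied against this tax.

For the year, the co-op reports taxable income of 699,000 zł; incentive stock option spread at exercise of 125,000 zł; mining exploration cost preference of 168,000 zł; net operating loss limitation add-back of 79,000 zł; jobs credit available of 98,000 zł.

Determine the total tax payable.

Alternative floor tax:
  Adjusted income: 699,000 zł + 125,000 zł + 168,000 zł + 79,000 zł = 1,071,000 zł
  Less exemption 64,000 zł → base 1,007,000 zł
  1,007,000 zł × 19% = 191,330 zł

Ordinary income tax:
  208,000 zł × 16% = 33,280 zł
  176,000 zł × 29% = 51,040 zł
  315,000 zł × 37% = 116,550 zł
  → 200,870 zł
  Less jobs credit 98,000 zł → 102,870 zł

191,330 zł > 102,870 zł, so the alternative floor tax is the binding amount.

191,330 zł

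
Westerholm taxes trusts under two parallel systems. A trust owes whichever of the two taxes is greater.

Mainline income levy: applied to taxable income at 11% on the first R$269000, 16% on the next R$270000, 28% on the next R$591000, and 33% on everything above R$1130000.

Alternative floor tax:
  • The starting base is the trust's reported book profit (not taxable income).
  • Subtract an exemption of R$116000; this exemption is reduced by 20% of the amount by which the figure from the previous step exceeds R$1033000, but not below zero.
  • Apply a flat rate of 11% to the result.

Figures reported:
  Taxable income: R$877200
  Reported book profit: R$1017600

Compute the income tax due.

R$167486

Mainline income levy:
  R$269000 × 11% = R$29590
  R$270000 × 16% = R$43200
  R$338200 × 28% = R$94696
  → R$167486

Alternative floor tax:
  Base (reported book profit): R$1017600
  Exemption: R$1017600 ≤ R$1033000, so full R$116000 applies
  Base: R$1017600 − R$116000 = R$901600
  R$901600 × 11% = R$99176

R$167486 > R$99176, so the mainline income levy governs.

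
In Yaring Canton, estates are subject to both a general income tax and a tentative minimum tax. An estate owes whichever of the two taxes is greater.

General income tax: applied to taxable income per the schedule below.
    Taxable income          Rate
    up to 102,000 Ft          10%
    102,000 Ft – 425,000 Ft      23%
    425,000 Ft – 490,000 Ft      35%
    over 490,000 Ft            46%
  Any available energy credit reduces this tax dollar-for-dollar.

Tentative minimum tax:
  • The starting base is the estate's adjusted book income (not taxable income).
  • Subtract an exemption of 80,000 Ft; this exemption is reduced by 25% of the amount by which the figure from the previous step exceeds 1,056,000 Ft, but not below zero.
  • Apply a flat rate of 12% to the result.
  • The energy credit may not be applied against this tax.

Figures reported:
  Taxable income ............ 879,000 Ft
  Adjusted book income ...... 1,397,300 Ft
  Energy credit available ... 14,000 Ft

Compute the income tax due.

Tentative minimum tax:
  Base (adjusted book income): 1,397,300 Ft
  Exemption: 25% × (1,397,300 Ft − 1,056,000 Ft) = 85,325 Ft ≥ 80,000 Ft, so the exemption is fully phased out
  Base: 1,397,300 Ft − 0 Ft = 1,397,300 Ft
  1,397,300 Ft × 12% = 167,676 Ft

General income tax:
  102,000 Ft × 10% = 10,200 Ft
  323,000 Ft × 23% = 74,290 Ft
  65,000 Ft × 35% = 22,750 Ft
  389,000 Ft × 46% = 178,940 Ft
  → 286,180 Ft
  Less energy credit 14,000 Ft → 272,180 Ft

272,180 Ft > 167,676 Ft, so the general income tax governs.

272,180 Ft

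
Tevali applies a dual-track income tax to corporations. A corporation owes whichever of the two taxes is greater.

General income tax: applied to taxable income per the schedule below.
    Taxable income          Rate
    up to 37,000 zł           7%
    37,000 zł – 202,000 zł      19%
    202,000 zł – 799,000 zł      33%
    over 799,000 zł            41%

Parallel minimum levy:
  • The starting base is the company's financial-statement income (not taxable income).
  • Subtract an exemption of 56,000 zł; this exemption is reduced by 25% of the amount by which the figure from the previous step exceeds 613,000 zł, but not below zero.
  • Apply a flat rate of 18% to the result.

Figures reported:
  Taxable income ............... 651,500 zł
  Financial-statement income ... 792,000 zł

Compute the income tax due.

Parallel minimum levy:
  Base (financial-statement income): 792,000 zł
  Exemption: 56,000 zł − 25% × (792,000 zł − 613,000 zł) = 56,000 zł − 44,750 zł = 11,250 zł
  Base: 792,000 zł − 11,250 zł = 780,750 zł
  780,750 zł × 18% = 140,535 zł

General income tax:
  37,000 zł × 7% = 2,590 zł
  165,000 zł × 19% = 31,350 zł
  449,500 zł × 33% = 148,335 zł
  → 182,275 zł

182,275 zł > 140,535 zł, so the general income tax governs.

182,275 zł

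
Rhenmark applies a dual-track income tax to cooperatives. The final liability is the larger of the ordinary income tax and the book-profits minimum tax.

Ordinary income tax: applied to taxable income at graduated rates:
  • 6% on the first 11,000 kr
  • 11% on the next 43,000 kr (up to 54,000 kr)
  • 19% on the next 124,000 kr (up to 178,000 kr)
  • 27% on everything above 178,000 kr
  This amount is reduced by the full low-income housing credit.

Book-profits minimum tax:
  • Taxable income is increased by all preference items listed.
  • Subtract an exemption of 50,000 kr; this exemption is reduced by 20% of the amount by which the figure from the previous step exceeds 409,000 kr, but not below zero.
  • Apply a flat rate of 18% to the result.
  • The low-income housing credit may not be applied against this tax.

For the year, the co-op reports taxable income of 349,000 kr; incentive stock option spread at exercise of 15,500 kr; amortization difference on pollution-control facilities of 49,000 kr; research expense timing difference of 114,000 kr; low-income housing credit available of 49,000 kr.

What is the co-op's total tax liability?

90,216 kr

Book-profits minimum tax:
  Adjusted income: 349,000 kr + 15,500 kr + 49,000 kr + 114,000 kr = 527,500 kr
  Exemption: 50,000 kr − 20% × (527,500 kr − 409,000 kr) = 50,000 kr − 23,700 kr = 26,300 kr
  Base: 527,500 kr − 26,300 kr = 501,200 kr
  501,200 kr × 18% = 90,216 kr

Ordinary income tax:
  11,000 kr × 6% = 660 kr
  43,000 kr × 11% = 4,730 kr
  124,000 kr × 19% = 23,560 kr
  171,000 kr × 27% = 46,170 kr
  → 75,120 kr
  Less low-income housing credit 49,000 kr → 26,120 kr

90,216 kr > 26,120 kr, so the book-profits minimum tax is the binding amount.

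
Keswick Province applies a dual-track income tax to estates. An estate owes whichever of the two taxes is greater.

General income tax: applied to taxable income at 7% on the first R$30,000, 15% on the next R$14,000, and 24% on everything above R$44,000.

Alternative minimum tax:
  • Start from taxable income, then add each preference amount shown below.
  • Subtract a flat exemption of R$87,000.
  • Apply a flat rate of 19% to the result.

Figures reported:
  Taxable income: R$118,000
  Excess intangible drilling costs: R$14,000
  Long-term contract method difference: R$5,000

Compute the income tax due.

R$21,960

General income tax:
  R$30,000 × 7% = R$2,100
  R$14,000 × 15% = R$2,100
  R$74,000 × 24% = R$17,760
  → R$21,960

Alternative minimum tax:
  Adjusted income: R$118,000 + R$14,000 + R$5,000 = R$137,000
  Less exemption R$87,000 → base R$50,000
  R$50,000 × 19% = R$9,500

R$21,960 > R$9,500, so the general income tax governs.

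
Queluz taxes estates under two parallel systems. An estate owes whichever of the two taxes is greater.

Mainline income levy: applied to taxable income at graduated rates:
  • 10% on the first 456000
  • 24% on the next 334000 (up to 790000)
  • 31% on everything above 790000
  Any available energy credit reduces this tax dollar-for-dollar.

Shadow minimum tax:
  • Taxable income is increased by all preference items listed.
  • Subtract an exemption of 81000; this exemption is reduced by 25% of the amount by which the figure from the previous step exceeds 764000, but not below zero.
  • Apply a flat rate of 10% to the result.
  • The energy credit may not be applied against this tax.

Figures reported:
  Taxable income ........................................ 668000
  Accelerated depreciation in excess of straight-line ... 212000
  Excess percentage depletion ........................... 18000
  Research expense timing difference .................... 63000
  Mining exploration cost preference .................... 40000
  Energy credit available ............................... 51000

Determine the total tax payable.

97925

Mainline income levy:
  456000 × 10% = 45600
  212000 × 24% = 50880
  → 96480
  Less energy credit 51000 → 45480

Shadow minimum tax:
  Adjusted income: 668000 + 212000 + 18000 + 63000 + 40000 = 1001000
  Exemption: 81000 − 25% × (1001000 − 764000) = 81000 − 59250 = 21750
  Base: 1001000 − 21750 = 979250
  979250 × 10% = 97925

97925 > 45480, so the shadow minimum tax is the binding amount.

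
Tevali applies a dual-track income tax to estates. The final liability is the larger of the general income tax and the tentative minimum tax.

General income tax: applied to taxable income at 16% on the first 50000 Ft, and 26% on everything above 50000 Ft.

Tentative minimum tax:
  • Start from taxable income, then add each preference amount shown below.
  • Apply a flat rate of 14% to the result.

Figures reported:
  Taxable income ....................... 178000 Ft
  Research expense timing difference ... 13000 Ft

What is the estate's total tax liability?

General income tax:
  50000 Ft × 16% = 8000 Ft
  128000 Ft × 26% = 33280 Ft
  → 41280 Ft

Tentative minimum tax:
  Adjusted income: 178000 Ft + 13000 Ft = 191000 Ft
  191000 Ft × 14% = 26740 Ft

41280 Ft > 26740 Ft, so the general income tax governs.

41280 Ft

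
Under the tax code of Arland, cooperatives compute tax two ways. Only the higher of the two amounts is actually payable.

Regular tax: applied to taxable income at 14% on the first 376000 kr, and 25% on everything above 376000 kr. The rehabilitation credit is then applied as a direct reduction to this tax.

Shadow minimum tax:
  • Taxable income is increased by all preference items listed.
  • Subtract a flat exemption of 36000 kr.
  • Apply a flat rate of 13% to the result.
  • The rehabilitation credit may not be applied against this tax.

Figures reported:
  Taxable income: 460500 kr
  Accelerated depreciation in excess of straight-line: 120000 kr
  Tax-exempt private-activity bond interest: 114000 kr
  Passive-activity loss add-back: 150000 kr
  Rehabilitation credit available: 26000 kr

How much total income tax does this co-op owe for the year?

Shadow minimum tax:
  Adjusted income: 460500 kr + 120000 kr + 114000 kr + 150000 kr = 844500 kr
  Less exemption 36000 kr → base 808500 kr
  808500 kr × 13% = 105105 kr

Regular tax:
  376000 kr × 14% = 52640 kr
  84500 kr × 25% = 21125 kr
  → 73765 kr
  Less rehabilitation credit 26000 kr → 47765 kr

105105 kr > 47765 kr, so the shadow minimum tax is the binding amount.

105105 kr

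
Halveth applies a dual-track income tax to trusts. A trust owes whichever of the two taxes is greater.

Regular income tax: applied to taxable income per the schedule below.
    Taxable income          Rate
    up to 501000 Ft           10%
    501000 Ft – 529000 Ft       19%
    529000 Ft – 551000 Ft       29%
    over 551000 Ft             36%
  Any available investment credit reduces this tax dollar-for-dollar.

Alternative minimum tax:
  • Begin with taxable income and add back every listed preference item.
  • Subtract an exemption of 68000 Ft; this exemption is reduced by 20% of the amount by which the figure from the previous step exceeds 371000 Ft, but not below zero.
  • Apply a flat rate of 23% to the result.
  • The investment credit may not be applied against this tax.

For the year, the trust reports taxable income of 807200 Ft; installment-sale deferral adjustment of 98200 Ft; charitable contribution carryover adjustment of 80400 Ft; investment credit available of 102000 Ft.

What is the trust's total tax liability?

226734 Ft

Regular income tax:
  501000 Ft × 10% = 50100 Ft
  28000 Ft × 19% = 5320 Ft
  22000 Ft × 29% = 6380 Ft
  256200 Ft × 36% = 92232 Ft
  → 154032 Ft
  Less investment credit 102000 Ft → 52032 Ft

Alternative minimum tax:
  Adjusted income: 807200 Ft + 98200 Ft + 80400 Ft = 985800 Ft
  Exemption: 20% × (985800 Ft − 371000 Ft) = 122960 Ft ≥ 68000 Ft, so the exemption is fully phased out
  Base: 985800 Ft − 0 Ft = 985800 Ft
  985800 Ft × 23% = 226734 Ft

226734 Ft > 52032 Ft, so the alternative minimum tax is the binding amount.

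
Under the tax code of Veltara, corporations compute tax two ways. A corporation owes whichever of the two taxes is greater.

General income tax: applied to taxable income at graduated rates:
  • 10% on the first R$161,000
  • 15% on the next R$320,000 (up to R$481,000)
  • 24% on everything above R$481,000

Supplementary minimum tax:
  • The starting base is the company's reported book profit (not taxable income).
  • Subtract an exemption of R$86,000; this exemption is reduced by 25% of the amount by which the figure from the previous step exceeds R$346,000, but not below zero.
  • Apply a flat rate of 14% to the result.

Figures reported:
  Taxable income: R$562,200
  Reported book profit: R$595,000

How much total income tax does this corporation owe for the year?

R$83,588

General income tax:
  R$161,000 × 10% = R$16,100
  R$320,000 × 15% = R$48,000
  R$81,200 × 24% = R$19,488
  → R$83,588

Supplementary minimum tax:
  Base (reported book profit): R$595,000
  Exemption: R$86,000 − 25% × (R$595,000 − R$346,000) = R$86,000 − R$62,250 = R$23,750
  Base: R$595,000 − R$23,750 = R$571,250
  R$571,250 × 14% = R$79,975

R$83,588 > R$79,975, so the general income tax governs.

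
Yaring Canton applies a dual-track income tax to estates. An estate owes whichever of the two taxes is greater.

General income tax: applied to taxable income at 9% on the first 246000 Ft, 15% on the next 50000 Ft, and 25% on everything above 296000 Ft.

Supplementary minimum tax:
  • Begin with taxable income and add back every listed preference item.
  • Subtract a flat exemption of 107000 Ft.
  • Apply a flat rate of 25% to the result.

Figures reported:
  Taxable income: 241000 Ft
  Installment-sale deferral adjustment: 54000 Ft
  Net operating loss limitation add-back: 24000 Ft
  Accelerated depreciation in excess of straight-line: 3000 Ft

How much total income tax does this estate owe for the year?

53750 Ft

General income tax:
  241000 Ft × 9% = 21690 Ft

Supplementary minimum tax:
  Adjusted income: 241000 Ft + 54000 Ft + 24000 Ft + 3000 Ft = 322000 Ft
  Less exemption 107000 Ft → base 215000 Ft
  215000 Ft × 25% = 53750 Ft

53750 Ft > 21690 Ft, so the supplementary minimum tax is the binding amount.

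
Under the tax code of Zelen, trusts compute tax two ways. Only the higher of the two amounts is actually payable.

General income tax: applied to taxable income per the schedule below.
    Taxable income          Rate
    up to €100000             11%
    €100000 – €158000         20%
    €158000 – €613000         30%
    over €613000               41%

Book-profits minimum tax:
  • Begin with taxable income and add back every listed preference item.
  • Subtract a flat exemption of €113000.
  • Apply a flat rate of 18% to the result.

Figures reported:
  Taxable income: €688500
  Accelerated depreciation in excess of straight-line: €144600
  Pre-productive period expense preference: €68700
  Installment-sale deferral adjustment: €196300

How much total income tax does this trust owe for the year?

€190055

Book-profits minimum tax:
  Adjusted income: €688500 + €144600 + €68700 + €196300 = €1098100
  Less exemption €113000 → base €985100
  €985100 × 18% = €177318

General income tax:
  €100000 × 11% = €11000
  €58000 × 20% = €11600
  €455000 × 30% = €136500
  €75500 × 41% = €30955
  → €190055

€190055 > €177318, so the general income tax governs.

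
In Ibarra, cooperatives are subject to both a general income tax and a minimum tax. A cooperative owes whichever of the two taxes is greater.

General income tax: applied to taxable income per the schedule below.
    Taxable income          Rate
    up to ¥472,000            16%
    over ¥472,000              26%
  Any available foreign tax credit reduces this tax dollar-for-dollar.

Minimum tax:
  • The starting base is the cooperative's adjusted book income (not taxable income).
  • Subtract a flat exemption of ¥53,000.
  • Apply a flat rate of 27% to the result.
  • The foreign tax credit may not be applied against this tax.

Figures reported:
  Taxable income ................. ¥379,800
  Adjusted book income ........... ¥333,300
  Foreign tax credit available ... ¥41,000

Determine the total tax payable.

¥75,681

Minimum tax:
  Base (adjusted book income): ¥333,300
  Less exemption ¥53,000 → base ¥280,300
  ¥280,300 × 27% = ¥75,681

General income tax:
  ¥379,800 × 16% = ¥60,768
  Less foreign tax credit ¥41,000 → ¥19,768

¥75,681 > ¥19,768, so the minimum tax is the binding amount.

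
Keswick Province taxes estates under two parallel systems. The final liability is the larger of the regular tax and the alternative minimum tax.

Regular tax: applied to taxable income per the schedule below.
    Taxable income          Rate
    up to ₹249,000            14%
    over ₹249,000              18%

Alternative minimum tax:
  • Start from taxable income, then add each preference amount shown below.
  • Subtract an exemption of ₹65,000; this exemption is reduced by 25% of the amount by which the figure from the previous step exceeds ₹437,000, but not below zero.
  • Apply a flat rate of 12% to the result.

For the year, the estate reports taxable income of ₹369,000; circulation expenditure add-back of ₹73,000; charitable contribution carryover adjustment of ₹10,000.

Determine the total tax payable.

Alternative minimum tax:
  Adjusted income: ₹369,000 + ₹73,000 + ₹10,000 = ₹452,000
  Exemption: ₹65,000 − 25% × (₹452,000 − ₹437,000) = ₹65,000 − ₹3,750 = ₹61,250
  Base: ₹452,000 − ₹61,250 = ₹390,750
  ₹390,750 × 12% = ₹46,890

Regular tax:
  ₹249,000 × 14% = ₹34,860
  ₹120,000 × 18% = ₹21,600
  → ₹56,460

₹56,460 > ₹46,890, so the regular tax governs.

₹56,460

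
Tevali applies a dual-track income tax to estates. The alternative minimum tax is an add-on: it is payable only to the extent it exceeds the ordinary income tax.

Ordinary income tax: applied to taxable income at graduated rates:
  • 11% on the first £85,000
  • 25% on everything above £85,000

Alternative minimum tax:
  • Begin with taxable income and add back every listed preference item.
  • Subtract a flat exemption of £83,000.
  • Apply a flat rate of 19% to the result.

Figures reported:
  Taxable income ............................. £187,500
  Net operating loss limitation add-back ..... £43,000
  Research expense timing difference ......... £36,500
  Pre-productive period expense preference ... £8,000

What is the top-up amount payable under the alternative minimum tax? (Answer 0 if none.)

£1,505

Ordinary income tax:
  £85,000 × 11% = £9,350
  £102,500 × 25% = £25,625
  → £34,975

Alternative minimum tax:
  Adjusted income: £187,500 + £43,000 + £36,500 + £8,000 = £275,000
  Less exemption £83,000 → base £192,000
  £192,000 × 19% = £36,480

Excess of alternative minimum tax over ordinary income tax: £36,480 − £34,975 = £1,505.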